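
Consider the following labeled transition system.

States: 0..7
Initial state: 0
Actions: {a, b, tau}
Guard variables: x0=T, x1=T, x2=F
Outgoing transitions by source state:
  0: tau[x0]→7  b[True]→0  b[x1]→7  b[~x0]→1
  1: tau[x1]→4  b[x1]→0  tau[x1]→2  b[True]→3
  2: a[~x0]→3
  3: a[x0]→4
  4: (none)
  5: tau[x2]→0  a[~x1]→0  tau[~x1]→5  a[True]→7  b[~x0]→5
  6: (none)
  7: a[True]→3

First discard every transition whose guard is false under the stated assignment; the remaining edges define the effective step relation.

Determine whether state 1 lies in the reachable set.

Answer: UNREACHABLE

Trace:
Guard filter leaves 10 enabled edge(s).
Layer 0: {0}
Layer 1: {7}  cumulative {0,7}
Layer 2: {3}  cumulative {0,3,7}
Layer 3: {4}  cumulative {0,3,4,7}
Reachable = {0,3,4,7}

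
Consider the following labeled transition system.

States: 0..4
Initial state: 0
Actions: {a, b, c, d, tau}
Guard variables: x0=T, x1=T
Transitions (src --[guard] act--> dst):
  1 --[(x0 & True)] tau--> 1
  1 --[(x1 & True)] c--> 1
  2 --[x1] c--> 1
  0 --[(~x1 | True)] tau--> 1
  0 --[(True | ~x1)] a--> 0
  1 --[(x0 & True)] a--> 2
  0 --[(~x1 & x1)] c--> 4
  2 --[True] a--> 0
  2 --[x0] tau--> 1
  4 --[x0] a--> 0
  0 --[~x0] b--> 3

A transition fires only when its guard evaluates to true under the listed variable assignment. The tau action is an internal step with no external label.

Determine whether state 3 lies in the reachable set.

Answer: UNREACHABLE

Working:
9 transition(s) survive guard evaluation.
depth 0: {0}
depth 1: {1}  now seen {0,1}
depth 2: {2}  now seen {0,1,2}
Reachable = {0,1,2}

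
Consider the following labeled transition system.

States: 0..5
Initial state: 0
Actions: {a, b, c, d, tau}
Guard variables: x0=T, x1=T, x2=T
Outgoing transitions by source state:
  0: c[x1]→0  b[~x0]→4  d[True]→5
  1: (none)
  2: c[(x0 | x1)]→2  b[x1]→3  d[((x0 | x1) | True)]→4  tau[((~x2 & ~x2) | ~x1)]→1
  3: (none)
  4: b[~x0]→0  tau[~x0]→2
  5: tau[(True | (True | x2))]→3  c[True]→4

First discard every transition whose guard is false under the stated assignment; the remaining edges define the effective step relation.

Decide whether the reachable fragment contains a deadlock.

R = {0,3,4,5}
  0: c→0  d→5  [2 out]
  3: ∅  [no exit]
  4: ∅  [no exit]
  5: c→4  tau→3  [2 out]
trace reaching 3: d·tau

Answer: DEADLOCK at state 3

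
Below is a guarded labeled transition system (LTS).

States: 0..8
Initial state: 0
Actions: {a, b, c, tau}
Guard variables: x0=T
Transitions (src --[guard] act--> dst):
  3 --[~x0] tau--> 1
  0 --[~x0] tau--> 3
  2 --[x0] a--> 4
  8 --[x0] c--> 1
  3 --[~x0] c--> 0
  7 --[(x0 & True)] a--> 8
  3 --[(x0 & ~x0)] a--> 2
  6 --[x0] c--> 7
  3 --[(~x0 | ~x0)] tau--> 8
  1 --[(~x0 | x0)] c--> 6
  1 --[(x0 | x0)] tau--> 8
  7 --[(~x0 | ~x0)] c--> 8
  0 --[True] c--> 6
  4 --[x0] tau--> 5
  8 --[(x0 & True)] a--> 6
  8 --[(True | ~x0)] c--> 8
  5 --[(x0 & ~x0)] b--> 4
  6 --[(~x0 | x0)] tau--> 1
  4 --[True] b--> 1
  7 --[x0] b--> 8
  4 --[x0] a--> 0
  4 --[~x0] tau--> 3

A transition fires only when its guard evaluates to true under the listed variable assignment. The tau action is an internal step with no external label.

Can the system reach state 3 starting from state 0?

Answer: UNREACHABLE

Analysis:
14 transition(s) survive guard evaluation.
Layer 0: {0}
Layer 1: {6}  cumulative {0,6}
Layer 2: {1,7}  cumulative {0,1,6,7}
Layer 3: {8}  cumulative {0,1,6,7,8}
Reach set: {0,1,6,7,8}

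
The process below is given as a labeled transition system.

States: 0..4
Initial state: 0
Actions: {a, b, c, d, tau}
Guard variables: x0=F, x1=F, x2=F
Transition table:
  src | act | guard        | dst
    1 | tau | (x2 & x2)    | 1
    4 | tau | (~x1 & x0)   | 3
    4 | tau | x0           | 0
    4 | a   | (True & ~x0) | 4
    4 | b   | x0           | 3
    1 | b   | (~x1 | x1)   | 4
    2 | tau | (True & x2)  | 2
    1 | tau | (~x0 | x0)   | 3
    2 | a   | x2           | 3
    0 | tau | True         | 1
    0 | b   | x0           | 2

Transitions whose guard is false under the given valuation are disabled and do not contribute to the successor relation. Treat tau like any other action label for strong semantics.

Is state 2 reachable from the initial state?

4 transition(s) survive guard evaluation.
Layer 0: {0}
Layer 1: {1}  now seen {0,1}
Layer 2: {3,4}  now seen {0,1,3,4}
Reachable = {0,1,3,4}

Answer: UNREACHABLE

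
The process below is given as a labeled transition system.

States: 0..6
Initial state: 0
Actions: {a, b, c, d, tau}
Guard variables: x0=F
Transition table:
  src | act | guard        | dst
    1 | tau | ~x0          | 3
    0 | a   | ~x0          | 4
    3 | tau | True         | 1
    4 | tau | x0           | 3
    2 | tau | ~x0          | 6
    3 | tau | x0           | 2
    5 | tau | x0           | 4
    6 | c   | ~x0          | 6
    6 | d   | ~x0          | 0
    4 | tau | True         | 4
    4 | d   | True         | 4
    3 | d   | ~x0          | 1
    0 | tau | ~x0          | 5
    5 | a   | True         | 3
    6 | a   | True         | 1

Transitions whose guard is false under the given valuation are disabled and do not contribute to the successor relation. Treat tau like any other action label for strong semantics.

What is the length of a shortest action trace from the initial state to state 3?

Breadth-first toward 3:
  Layer 0: {0}
  Layer 1: {4,5}
  Layer 2: {3}
depth(3)=2, e.g. tau·a

Answer: 2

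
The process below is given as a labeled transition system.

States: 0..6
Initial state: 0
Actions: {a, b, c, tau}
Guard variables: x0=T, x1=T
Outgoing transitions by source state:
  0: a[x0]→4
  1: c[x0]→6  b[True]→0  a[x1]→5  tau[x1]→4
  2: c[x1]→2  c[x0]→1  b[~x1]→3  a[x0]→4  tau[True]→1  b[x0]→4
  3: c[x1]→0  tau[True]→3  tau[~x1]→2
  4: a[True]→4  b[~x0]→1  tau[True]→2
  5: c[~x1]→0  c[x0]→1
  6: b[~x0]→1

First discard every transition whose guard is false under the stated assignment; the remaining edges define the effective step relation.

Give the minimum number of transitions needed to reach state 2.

Answer: 2

Trace:
BFS to 2:
  Layer 0: {0}
  Layer 1: {4}
  Layer 2: {2}
first hit 2 at d=2 via a·tau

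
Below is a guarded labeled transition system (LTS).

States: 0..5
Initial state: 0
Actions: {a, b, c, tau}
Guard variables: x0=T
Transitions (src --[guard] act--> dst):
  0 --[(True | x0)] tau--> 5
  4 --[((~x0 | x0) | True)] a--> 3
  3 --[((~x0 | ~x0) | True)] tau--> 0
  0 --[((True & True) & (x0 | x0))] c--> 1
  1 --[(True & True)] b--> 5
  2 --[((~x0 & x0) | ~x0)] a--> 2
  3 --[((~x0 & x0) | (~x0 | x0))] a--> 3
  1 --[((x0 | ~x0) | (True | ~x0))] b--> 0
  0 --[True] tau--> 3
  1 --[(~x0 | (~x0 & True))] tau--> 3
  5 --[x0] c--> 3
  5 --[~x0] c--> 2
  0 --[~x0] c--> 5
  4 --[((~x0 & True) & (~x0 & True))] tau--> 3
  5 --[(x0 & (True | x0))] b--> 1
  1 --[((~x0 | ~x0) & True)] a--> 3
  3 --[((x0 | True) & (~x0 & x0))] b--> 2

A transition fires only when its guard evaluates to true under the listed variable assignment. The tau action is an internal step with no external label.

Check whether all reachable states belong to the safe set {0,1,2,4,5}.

Allowed set {0,1,2,4,5}
R = {0,1,3,5}
  0: safe
  1: safe
  3: VIOLATES
  5: safe
reach 3 via tau — violates

Answer: INVARIANT VIOLATED at state 3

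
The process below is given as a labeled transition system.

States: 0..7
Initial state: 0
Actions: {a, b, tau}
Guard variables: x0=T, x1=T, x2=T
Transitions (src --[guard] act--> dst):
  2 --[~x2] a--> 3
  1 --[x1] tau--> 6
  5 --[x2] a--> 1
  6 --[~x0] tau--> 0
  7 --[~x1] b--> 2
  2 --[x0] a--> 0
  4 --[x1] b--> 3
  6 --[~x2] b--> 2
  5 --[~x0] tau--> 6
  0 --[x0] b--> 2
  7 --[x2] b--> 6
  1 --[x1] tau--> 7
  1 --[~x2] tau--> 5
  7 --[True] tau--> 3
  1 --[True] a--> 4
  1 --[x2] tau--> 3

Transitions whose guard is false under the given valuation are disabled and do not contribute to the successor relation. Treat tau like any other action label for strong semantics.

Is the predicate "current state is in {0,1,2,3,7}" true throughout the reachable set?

Allowed set {0,1,2,3,7}
Reach set: {0,2}
  0: safe
  2: safe

Answer: INVARIANT HOLDS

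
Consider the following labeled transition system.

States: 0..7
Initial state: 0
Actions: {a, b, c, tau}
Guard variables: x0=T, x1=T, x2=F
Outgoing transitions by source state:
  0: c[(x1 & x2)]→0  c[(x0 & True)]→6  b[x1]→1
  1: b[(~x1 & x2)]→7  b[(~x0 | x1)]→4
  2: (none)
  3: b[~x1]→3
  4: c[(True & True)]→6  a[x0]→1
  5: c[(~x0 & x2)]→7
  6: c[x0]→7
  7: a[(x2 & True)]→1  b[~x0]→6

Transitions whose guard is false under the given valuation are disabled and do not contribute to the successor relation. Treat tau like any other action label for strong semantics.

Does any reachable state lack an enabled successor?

Answer: DEADLOCK at state 7

Analysis:
Reach set: {0,1,4,6,7}
  0: b→1  c→6  [2 out]
  1: b→4  [1 out]
  4: a→1  c→6  [2 out]
  6: c→7  [1 out]
  7: ∅  [STUCK]
Path to 7: c·c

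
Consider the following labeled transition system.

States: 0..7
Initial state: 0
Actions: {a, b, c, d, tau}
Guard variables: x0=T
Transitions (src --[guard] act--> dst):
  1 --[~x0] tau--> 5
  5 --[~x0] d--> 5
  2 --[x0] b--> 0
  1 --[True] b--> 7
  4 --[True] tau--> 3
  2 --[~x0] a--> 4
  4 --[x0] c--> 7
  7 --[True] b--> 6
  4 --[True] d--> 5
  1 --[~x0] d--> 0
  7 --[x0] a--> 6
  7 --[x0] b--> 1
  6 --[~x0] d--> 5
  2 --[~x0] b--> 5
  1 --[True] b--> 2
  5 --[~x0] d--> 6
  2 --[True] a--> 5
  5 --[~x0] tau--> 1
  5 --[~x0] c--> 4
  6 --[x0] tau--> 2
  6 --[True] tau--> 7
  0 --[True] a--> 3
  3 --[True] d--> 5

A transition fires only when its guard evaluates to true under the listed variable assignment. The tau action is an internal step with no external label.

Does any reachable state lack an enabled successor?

Reach set: {0,3,5}
  0: a→3  [1 out]
  3: d→5  [1 out]
  5: ∅  [STUCK]
trace reaching 5: a·d

Answer: DEADLOCK at state 5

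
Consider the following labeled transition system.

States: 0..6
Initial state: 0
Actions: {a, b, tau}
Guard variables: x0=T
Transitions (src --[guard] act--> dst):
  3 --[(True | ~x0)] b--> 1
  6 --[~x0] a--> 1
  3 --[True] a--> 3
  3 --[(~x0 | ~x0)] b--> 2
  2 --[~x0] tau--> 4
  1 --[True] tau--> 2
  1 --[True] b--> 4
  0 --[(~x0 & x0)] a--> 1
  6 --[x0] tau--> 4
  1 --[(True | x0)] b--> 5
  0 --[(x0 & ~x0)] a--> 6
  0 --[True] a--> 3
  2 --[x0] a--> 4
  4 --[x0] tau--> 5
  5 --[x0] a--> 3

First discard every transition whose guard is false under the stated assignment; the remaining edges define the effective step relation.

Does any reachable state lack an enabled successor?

Answer: DEADLOCK-FREE

Analysis:
R = {0,1,2,3,4,5}
  0: a→3  [1 out]
  1: b→4  b→5  tau→2  [3 out]
  2: a→4  [1 out]
  3: a→3  b→1  [2 out]
  4: tau→5  [1 out]
  5: a→3  [1 out]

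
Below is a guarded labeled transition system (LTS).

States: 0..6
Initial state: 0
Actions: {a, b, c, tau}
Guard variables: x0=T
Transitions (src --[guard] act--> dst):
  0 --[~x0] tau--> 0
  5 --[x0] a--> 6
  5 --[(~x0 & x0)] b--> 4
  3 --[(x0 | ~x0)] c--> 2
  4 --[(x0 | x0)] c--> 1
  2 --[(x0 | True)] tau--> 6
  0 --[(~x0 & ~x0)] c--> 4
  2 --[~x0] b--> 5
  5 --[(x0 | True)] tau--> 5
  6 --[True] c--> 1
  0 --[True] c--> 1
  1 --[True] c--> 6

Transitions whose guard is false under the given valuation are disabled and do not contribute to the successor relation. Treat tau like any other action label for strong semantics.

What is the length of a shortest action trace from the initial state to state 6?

Breadth-first toward 6:
  Layer 0: {0}
  Layer 1: {1}
  Layer 2: {6}
first hit 6 at d=2 via c·c

Answer: 2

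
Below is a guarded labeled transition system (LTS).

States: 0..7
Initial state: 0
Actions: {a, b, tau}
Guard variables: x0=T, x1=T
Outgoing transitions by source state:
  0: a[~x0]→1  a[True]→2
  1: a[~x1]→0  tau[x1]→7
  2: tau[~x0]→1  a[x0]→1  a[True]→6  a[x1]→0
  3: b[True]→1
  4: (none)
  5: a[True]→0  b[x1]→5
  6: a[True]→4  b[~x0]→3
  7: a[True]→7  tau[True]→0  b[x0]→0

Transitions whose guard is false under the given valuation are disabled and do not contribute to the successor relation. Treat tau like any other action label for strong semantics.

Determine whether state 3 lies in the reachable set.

Answer: UNREACHABLE

Trace:
Guard filter leaves 12 enabled edge(s).
L0 = {0}
L1 = {2}  total {0,2}
L2 = {1,6}  total {0,1,2,6}
L3 = {4,7}  total {0,1,2,4,6,7}
Reachable = {0,1,2,4,6,7}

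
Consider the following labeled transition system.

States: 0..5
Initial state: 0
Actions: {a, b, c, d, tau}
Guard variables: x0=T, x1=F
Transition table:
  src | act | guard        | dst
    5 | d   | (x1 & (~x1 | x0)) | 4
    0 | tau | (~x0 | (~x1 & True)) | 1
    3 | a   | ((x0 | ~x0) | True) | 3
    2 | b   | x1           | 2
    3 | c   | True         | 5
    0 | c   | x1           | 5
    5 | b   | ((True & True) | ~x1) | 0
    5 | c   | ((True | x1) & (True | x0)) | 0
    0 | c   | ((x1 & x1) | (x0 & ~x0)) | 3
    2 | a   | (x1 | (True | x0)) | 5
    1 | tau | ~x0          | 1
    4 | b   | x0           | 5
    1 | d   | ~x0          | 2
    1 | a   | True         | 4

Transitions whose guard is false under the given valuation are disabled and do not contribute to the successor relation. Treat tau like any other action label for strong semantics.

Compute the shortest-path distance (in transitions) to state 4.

Answer: 2

Working:
Layered search for 4:
  Layer 0: {0}
  Layer 1: {1}
  Layer 2: {4}
depth(4)=2, e.g. tau·a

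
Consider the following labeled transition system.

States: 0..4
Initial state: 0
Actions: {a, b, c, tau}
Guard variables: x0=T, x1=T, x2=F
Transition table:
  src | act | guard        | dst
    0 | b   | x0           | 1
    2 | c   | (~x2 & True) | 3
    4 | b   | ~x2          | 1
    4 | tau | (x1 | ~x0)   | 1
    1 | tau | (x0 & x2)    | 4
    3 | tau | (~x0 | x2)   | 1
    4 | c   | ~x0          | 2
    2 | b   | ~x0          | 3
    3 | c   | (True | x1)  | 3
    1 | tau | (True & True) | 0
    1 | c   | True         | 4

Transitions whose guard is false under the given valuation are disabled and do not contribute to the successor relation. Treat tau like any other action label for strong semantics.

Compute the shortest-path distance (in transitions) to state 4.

Answer: 2

Analysis:
BFS to 4:
  depth 0: {0}
  depth 1: {1}
  depth 2: {4}
depth(4)=2, e.g. b·c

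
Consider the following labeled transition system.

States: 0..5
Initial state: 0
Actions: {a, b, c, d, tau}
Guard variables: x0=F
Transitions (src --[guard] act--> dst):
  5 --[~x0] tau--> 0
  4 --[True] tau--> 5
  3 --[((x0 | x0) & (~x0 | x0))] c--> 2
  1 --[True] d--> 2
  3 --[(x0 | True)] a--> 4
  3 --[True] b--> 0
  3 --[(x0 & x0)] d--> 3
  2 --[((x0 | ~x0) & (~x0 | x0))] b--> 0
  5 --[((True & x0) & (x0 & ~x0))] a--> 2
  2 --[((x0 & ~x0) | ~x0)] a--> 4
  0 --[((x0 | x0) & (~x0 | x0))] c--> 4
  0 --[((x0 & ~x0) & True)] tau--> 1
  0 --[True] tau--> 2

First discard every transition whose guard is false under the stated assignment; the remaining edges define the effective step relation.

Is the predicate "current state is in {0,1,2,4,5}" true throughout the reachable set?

Safe = {0,1,2,4,5}
R = {0,2,4,5}
  0: ✓
  2: ✓
  4: ✓
  5: ✓

Answer: INVARIANT HOLDS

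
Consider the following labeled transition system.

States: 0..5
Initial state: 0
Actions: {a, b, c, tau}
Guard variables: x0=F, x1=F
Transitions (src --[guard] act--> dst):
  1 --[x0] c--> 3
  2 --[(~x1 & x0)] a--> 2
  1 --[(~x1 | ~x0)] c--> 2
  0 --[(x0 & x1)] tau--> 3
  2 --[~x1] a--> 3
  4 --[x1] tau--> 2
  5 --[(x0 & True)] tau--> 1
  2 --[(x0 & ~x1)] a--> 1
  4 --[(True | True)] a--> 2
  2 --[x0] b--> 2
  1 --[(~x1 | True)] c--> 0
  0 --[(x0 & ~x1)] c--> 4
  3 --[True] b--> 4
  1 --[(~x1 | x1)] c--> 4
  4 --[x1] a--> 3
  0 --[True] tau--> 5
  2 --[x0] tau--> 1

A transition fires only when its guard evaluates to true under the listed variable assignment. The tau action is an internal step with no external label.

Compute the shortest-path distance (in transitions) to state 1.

Answer: UNREACHABLE

Working:
Layered search for 1:
  depth 0: {0}
  depth 1: {5}
1 never appears.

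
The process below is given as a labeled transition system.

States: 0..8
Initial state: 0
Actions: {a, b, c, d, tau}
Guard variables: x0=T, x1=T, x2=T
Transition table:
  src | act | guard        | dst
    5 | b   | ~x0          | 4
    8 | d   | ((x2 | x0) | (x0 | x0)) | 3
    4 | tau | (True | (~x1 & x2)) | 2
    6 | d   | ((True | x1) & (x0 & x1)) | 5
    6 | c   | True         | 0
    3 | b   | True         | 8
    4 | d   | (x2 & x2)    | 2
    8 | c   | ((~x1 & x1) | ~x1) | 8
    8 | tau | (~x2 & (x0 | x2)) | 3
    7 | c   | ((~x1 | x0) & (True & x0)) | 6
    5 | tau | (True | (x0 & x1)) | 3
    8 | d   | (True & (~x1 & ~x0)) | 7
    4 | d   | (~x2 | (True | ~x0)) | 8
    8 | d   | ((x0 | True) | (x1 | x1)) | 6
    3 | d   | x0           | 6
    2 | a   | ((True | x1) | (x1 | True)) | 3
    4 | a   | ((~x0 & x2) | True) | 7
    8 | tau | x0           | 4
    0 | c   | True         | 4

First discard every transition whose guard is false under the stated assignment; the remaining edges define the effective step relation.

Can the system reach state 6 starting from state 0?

Answer: REACHABLE

Analysis:
15 transition(s) survive guard evaluation.
L0 = {0}
L1 = {4}  total {0,4}
L2 = {2,7,8}  total {0,2,4,7,8}
L3 = {3,6}  total {0,2,3,4,6,7,8}
L4 = {5}  total {0,2,3,4,5,6,7,8}
R = {0,2,3,4,5,6,7,8}
trace reaching 6: c·d·d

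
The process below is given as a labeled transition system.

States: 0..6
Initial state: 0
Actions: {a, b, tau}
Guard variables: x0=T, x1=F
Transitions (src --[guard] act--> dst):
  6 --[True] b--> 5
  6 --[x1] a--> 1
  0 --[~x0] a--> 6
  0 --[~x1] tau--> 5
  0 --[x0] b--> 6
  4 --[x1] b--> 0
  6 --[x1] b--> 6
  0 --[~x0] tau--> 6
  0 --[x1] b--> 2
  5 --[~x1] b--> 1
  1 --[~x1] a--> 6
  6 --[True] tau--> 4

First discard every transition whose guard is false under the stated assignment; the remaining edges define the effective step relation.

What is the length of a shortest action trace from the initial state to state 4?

Answer: 2

Analysis:
BFS to 4:
  L0 = {0}
  L1 = {5,6}
  L2 = {1,4}
depth(4)=2, e.g. b·tau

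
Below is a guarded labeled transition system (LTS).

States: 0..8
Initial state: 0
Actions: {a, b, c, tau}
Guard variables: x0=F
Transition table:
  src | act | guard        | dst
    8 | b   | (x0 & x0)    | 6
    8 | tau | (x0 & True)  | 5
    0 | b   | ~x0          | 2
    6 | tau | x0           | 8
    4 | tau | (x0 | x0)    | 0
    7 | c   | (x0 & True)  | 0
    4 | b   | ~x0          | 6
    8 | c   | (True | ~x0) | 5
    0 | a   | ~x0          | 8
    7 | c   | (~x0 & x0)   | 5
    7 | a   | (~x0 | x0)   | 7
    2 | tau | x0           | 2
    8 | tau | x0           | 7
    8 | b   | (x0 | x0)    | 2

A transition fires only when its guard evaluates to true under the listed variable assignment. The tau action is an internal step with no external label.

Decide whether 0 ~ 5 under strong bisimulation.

Answer: NOT BISIMILAR

Analysis:
Bisimulation quotient by refinement:
  P[0] = {{0,1,2,3,4,5,6,7,8}}
  P[1] = {{0},{1,2,3,5,6},{4},{7},{8}}
stable after 2 split(s): 5 block(s)
0∈{0}, 5∈{1,2,3,5,6}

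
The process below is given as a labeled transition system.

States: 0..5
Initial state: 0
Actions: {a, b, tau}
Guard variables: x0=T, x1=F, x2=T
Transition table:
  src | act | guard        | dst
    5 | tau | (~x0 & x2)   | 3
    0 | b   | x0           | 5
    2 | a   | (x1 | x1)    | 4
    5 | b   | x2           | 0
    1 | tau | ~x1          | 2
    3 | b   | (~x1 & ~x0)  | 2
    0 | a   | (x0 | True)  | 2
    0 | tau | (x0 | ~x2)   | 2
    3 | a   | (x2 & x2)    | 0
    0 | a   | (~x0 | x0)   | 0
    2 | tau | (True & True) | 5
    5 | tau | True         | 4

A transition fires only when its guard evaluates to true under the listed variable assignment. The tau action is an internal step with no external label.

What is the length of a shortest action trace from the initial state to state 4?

Breadth-first toward 4:
  depth 0: {0}
  depth 1: {2,5}
  depth 2: {4}
depth(4)=2, e.g. b·tau

Answer: 2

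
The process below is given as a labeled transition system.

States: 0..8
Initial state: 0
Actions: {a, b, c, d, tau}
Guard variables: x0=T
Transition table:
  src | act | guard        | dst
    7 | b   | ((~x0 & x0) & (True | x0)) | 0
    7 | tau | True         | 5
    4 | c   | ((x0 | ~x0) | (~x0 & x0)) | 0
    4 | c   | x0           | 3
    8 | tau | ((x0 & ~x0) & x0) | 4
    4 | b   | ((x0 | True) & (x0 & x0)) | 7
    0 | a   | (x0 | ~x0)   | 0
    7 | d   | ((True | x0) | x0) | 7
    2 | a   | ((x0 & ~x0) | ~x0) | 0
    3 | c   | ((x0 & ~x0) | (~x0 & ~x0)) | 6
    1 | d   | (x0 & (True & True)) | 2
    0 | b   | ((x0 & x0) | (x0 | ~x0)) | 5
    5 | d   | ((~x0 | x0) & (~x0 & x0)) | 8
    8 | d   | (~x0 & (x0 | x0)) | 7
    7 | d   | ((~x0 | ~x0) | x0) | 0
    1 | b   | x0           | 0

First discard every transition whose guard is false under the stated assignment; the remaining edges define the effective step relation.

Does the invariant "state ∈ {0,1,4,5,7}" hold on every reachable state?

Answer: INVARIANT HOLDS

Analysis:
Inv-set: {0,1,4,5,7}
Reachable = {0,5}
  0: safe
  5: safe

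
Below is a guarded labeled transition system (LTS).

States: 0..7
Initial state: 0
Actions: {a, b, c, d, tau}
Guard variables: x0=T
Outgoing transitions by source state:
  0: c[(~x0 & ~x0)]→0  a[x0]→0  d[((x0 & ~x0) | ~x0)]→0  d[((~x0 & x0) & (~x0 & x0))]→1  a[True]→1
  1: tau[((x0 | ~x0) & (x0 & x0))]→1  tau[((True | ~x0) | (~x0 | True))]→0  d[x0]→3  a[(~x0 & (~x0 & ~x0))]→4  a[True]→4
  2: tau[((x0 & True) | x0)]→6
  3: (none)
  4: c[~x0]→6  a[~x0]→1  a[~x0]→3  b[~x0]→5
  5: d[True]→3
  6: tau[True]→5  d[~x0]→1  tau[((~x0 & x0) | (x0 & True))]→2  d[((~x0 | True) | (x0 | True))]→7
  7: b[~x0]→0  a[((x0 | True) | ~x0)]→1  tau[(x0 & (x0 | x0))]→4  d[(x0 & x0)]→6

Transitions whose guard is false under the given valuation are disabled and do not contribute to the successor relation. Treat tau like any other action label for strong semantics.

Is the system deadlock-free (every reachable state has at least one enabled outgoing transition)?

Answer: DEADLOCK at state 3

Trace:
Reach set: {0,1,3,4}
  0: a→0  a→1  [2 out]
  1: a→4  d→3  tau→0  tau→1  [4 out]
  3: ∅  [deadlock]
  4: ∅  [deadlock]
trace reaching 3: a·d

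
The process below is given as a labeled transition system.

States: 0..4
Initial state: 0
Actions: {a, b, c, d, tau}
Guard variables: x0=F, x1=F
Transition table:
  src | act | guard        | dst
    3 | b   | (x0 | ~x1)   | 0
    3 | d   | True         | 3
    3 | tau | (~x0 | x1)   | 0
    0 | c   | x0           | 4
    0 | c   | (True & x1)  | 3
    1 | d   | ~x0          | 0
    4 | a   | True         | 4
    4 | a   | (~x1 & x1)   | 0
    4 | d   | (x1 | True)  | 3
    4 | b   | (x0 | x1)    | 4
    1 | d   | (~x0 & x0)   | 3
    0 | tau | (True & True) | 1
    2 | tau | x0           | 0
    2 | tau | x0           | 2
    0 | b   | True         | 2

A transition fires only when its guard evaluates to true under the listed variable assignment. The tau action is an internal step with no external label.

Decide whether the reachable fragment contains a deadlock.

Answer: DEADLOCK at state 2

Analysis:
Reach set: {0,1,2}
  0: b→2  tau→1  [deg 2]
  1: d→0  [deg 1]
  2: ∅  [no exit]
witness 2: b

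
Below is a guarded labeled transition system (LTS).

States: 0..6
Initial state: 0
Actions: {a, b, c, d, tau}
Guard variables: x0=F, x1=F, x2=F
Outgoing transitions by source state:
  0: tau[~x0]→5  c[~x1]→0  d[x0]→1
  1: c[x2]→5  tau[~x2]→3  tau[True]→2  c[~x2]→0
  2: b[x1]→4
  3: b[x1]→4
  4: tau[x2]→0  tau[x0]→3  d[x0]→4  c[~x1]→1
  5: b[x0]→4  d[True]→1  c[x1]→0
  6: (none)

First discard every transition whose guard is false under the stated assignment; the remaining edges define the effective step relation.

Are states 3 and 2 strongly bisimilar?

Bisimulation quotient by refinement:
  P[0] = {{0,1,2,3,4,5,6}}
  P[1] = {{0,1},{2,3,6},{4},{5}}
  P[2] = {{0},{1},{2,3,6},{4},{5}}
stable after 3 split(s): 5 block(s)
class of 3: {2,3,6}; class of 2: {2,3,6}

Answer: BISIMILAR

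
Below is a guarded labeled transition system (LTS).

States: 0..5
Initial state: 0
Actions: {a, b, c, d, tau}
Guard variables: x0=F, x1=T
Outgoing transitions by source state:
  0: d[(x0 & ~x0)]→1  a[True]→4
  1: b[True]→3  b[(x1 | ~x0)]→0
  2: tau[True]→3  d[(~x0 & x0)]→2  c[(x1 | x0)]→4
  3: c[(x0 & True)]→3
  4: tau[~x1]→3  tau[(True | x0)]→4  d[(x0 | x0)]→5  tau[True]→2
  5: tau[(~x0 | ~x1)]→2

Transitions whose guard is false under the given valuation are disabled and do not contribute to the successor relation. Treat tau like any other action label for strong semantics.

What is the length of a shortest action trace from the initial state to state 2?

Breadth-first toward 2:
  depth 0: {0}
  depth 1: {4}
  depth 2: {2}
first hit 2 at d=2 via a·tau

Answer: 2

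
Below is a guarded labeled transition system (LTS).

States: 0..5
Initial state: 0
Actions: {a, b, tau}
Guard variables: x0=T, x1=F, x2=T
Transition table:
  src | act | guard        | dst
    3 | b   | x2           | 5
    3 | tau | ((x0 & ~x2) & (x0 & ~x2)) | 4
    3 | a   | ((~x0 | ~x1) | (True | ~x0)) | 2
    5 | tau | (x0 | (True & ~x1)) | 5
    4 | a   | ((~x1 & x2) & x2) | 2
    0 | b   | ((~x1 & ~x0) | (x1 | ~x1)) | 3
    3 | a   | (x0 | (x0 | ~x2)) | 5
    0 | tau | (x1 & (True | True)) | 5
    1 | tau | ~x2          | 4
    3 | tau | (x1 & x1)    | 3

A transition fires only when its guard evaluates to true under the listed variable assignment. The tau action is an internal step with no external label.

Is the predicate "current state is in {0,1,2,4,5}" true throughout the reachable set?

Answer: INVARIANT VIOLATED at state 3

Working:
Safe = {0,1,2,4,5}
Reachable = {0,2,3,5}
  0: safe
  2: safe
  3: outside
  5: safe
reach 3 via b — violates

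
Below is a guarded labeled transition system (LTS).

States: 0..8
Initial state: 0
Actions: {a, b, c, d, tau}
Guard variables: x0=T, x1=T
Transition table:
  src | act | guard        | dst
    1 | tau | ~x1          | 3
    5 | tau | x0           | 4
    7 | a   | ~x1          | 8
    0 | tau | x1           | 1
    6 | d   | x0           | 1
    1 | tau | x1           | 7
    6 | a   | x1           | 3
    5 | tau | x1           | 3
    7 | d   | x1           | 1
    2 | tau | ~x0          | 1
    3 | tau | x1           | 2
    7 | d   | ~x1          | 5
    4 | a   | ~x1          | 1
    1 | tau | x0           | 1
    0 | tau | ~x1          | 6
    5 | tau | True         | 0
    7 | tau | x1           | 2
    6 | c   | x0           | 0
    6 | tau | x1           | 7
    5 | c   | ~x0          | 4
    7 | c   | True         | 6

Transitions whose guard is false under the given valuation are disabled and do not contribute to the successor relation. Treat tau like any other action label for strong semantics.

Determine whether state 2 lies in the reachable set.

Guard filter leaves 14 enabled edge(s).
L0 = {0}
L1 = {1}  cumulative {0,1}
L2 = {7}  cumulative {0,1,7}
L3 = {2,6}  cumulative {0,1,2,6,7}
L4 = {3}  cumulative {0,1,2,3,6,7}
Reach set: {0,1,2,3,6,7}
witness 2: tau·tau·tau

Answer: REACHABLE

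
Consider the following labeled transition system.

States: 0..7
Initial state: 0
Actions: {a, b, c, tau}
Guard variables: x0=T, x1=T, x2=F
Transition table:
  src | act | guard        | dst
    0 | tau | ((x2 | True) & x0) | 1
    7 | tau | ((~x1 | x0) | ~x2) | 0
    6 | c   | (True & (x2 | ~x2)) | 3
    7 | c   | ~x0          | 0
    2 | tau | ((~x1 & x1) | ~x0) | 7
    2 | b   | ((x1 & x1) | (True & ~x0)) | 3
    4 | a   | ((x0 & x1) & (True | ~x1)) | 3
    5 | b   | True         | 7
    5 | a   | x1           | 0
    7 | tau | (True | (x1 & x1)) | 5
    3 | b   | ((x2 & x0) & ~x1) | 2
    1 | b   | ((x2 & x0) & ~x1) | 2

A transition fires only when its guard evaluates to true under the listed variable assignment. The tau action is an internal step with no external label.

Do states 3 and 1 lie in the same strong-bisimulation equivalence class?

Bisimulation quotient by refinement:
  round 0: {{0,1,2,3,4,5,6,7}}
  round 1: {{0,7},{1,3},{2},{4},{5},{6}}
  round 2: {{0},{1,3},{2},{4},{5},{6},{7}}
7 equivalence class(es) (converged in 3)
class of 3: {1,3}; class of 1: {1,3}

Answer: BISIMILAR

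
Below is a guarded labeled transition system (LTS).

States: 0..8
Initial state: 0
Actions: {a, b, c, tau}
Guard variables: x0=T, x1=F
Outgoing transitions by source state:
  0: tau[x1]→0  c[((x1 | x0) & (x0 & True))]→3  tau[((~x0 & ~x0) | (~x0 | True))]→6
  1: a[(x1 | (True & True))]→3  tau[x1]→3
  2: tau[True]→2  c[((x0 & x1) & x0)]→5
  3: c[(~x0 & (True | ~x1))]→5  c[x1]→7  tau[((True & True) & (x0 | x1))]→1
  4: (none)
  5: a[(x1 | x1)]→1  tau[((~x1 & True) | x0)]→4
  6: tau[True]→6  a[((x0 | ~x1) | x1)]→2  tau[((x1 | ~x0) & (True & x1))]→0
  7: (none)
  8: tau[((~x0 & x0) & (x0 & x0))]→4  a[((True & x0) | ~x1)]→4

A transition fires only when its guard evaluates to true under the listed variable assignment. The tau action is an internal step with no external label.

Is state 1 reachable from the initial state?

Answer: REACHABLE

Trace:
Guard filter leaves 9 enabled edge(s).
depth 0: {0}
depth 1: {3,6}  cumulative {0,3,6}
depth 2: {1,2}  cumulative {0,1,2,3,6}
Reach set: {0,1,2,3,6}
Path to 1: c·tau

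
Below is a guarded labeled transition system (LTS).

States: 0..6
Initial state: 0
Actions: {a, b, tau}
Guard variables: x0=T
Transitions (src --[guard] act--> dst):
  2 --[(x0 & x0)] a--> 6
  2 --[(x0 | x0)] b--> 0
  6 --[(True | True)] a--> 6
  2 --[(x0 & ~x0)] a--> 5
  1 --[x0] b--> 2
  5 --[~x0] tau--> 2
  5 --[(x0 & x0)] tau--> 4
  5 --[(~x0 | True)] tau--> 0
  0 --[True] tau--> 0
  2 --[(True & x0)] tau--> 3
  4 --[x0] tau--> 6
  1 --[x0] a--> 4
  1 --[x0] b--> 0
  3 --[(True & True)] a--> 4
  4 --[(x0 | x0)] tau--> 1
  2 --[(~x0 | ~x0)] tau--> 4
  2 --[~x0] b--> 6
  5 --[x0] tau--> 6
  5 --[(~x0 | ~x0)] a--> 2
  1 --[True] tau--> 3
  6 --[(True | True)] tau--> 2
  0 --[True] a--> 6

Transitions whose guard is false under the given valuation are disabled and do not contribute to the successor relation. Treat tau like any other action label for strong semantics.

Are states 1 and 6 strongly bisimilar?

Answer: NOT BISIMILAR

Working:
Compute ~ classes (split until stable):
  π0 = {{0,1,2,3,4,5,6}}
  π1 = {{0,6},{1,2},{3},{4,5}}
  π2 = {{0},{1},{2},{3},{4},{5},{6}}
stable after 3 split(s): 7 block(s)
[1]={1}  [6]={6}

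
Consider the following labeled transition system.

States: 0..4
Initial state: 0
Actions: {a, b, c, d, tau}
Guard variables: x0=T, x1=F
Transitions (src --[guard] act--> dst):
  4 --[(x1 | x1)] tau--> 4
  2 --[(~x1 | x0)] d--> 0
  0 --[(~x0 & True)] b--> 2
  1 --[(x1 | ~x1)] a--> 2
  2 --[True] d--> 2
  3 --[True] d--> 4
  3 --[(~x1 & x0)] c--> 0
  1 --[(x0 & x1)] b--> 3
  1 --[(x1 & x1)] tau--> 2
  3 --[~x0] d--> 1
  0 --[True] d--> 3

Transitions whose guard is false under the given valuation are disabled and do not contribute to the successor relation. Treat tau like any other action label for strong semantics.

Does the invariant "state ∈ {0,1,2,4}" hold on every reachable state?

Answer: INVARIANT VIOLATED at state 3

Analysis:
Safe = {0,1,2,4}
R = {0,3,4}
  0: ✓
  3: VIOLATES
  4: ✓
counterexample path to 3: d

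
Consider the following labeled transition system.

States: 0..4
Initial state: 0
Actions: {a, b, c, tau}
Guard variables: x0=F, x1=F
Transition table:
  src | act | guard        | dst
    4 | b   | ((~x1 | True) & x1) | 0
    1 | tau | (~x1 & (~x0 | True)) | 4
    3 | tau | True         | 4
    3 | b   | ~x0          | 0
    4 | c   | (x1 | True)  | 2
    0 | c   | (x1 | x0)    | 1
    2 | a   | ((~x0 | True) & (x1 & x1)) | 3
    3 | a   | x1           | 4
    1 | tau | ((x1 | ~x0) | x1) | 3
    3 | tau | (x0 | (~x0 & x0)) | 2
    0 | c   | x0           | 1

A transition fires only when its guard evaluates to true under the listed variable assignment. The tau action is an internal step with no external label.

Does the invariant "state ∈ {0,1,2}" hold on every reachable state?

Answer: INVARIANT HOLDS

Working:
Allowed set {0,1,2}
Reachable = {0}
  0: ✓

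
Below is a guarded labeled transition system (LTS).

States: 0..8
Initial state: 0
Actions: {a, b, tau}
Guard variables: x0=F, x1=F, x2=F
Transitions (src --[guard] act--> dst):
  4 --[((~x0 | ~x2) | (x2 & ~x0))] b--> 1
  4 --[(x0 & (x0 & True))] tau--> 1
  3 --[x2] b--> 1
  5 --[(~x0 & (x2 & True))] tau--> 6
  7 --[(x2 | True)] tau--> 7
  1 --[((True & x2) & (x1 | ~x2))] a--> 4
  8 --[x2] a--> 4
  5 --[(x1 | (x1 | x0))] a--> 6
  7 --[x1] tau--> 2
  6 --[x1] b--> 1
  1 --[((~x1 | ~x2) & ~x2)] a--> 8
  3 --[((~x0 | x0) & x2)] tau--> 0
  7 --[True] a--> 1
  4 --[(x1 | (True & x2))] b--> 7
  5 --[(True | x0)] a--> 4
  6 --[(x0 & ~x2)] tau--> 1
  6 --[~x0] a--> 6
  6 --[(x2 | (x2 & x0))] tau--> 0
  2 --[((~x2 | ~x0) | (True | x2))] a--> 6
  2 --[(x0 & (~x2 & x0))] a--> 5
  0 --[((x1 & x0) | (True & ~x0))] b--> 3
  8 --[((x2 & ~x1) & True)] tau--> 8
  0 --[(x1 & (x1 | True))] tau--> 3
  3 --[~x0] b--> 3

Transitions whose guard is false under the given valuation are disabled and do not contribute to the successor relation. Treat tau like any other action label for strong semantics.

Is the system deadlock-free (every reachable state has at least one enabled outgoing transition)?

Reach set: {0,3}
  0: b→3  [deg 1]
  3: b→3  [deg 1]

Answer: DEADLOCK-FREE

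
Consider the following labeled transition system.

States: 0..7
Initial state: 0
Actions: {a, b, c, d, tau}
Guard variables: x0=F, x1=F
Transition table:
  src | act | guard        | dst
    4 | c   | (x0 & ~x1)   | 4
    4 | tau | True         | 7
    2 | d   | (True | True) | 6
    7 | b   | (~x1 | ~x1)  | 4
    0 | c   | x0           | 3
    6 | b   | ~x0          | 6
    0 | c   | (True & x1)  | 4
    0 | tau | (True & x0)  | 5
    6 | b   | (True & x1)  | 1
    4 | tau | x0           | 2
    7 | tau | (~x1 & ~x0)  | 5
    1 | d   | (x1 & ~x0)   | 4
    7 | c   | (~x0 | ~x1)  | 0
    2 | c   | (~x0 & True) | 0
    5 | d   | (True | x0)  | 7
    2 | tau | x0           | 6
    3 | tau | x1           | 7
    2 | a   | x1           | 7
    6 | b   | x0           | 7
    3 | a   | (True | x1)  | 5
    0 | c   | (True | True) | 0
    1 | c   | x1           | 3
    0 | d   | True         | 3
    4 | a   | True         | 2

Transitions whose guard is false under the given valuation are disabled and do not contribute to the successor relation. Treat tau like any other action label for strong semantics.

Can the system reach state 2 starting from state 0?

Answer: REACHABLE

Trace:
12 transition(s) survive guard evaluation.
L0 = {0}
L1 = {3}  total {0,3}
L2 = {5}  total {0,3,5}
L3 = {7}  total {0,3,5,7}
L4 = {4}  total {0,3,4,5,7}
L5 = {2}  total {0,2,3,4,5,7}
L6 = {6}  total {0,2,3,4,5,6,7}
Reach set: {0,2,3,4,5,6,7}
Path to 2: d·a·d·b·a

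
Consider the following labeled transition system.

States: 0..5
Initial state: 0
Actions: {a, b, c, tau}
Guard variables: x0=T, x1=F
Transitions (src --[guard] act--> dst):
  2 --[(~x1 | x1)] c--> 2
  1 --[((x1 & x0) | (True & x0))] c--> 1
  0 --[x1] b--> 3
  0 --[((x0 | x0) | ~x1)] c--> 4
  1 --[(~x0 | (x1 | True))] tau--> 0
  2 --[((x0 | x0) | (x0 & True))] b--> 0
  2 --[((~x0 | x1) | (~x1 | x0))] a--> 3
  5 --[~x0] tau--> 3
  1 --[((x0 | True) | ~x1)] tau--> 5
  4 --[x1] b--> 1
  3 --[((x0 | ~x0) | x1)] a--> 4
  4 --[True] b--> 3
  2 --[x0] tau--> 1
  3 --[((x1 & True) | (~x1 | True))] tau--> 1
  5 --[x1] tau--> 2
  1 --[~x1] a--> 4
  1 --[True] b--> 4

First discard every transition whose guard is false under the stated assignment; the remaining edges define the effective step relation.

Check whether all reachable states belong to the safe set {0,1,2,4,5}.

Allowed set {0,1,2,4,5}
Reach set: {0,1,3,4,5}
  0: safe
  1: safe
  3: VIOLATES
  4: safe
  5: safe
counterexample path to 3: c·b

Answer: INVARIANT VIOLATED at state 3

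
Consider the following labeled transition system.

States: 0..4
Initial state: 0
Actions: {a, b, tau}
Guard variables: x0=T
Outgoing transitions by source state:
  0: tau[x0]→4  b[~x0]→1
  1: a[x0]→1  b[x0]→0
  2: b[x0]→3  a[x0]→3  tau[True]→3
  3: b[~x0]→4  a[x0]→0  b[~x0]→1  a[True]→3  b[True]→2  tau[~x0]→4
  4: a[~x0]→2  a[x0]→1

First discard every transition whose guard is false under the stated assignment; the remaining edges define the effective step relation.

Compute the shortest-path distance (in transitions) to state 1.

Answer: 2

Analysis:
Breadth-first toward 1:
  depth 0: {0}
  depth 1: {4}
  depth 2: {1}
1 enters at depth 2; path tau·a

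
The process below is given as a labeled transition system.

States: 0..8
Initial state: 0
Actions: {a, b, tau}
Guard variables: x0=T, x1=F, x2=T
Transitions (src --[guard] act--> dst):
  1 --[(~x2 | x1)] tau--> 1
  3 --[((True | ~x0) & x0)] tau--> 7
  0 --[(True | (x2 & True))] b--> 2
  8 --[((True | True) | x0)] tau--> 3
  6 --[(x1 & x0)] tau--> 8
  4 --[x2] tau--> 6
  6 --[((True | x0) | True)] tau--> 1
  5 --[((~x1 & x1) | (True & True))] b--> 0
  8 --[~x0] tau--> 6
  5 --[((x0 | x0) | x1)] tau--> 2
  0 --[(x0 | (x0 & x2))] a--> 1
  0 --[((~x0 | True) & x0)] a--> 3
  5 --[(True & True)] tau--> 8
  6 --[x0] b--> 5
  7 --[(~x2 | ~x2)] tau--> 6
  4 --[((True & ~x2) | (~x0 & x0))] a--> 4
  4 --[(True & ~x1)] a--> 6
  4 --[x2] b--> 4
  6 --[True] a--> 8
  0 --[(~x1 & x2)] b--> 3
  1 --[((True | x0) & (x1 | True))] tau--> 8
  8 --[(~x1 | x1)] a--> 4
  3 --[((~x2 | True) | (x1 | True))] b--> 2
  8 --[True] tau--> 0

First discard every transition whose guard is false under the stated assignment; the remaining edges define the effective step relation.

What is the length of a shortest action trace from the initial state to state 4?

Answer: 3

Working:
Breadth-first toward 4:
  L0 = {0}
  L1 = {1,2,3}
  L2 = {7,8}
  L3 = {4}
depth(4)=3, e.g. a·tau·a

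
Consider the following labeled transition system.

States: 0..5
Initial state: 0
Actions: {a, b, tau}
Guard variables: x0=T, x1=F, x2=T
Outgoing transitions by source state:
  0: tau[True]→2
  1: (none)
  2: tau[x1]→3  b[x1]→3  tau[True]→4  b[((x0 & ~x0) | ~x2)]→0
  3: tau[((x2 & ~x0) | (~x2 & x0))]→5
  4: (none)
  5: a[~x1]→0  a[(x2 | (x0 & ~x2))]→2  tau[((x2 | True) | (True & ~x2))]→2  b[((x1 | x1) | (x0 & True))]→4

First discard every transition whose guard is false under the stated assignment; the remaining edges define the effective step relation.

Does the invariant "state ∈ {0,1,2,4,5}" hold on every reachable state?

Answer: INVARIANT HOLDS

Trace:
Allowed set {0,1,2,4,5}
R = {0,2,4}
  0: safe
  2: safe
  4: safe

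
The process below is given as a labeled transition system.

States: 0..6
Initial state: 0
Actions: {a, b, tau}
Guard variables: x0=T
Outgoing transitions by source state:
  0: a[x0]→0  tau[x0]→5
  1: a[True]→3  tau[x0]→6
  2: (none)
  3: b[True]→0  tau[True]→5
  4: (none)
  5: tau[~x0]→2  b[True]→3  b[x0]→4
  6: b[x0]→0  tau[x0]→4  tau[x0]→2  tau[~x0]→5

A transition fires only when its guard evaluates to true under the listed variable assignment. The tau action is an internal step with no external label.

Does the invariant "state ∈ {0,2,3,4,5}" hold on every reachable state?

Safe = {0,2,3,4,5}
R = {0,3,4,5}
  0: ✓
  3: ✓
  4: ✓
  5: ✓

Answer: INVARIANT HOLDS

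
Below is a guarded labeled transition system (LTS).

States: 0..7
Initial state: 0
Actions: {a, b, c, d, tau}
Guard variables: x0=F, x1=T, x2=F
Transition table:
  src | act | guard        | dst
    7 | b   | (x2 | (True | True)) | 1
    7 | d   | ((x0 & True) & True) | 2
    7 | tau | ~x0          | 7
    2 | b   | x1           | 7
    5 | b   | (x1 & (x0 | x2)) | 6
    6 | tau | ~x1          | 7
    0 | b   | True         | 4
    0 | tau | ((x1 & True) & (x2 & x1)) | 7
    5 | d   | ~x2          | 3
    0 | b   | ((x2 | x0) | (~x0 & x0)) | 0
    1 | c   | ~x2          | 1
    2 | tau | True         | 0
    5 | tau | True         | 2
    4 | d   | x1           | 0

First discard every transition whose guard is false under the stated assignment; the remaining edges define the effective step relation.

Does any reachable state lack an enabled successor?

Answer: DEADLOCK-FREE

Analysis:
R = {0,4}
  0: b→4  [1 out]
  4: d→0  [1 out]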